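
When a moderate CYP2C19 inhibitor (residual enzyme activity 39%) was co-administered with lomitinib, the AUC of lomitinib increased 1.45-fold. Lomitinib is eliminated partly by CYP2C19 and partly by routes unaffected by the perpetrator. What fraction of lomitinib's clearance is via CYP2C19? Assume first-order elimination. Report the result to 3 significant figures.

0.509

Call the CYP2C19 fraction fm. After the interaction, CL_new/CL_old = fm × 0.39 + (1 − fm).
AUC ratio = 1 / (new CL fraction), so new CL fraction = 1 / 1.45 = 0.6897.
fm × 0.39 + 1 − fm = 0.6897  ⇒  fm × (0.39 − 1) = −0.3103  ⇒  fm = 0.509.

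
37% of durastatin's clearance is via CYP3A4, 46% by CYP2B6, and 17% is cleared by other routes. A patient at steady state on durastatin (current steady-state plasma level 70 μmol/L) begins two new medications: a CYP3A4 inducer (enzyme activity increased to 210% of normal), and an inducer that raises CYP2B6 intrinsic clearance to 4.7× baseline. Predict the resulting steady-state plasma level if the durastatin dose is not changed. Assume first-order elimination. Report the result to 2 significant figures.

The CYP3A4 pathway (37% of clearance) is boosted to 2.1× activity: 0.37 × 2.1 = 0.777.
The CYP2B6 pathway (46% of clearance) increases to 4.7× activity: 0.46 × 4.7 = 2.162.
Non-CYP routes (17%) are unchanged.
New clearance relative to baseline: 0.777 + 2.162 + 0.17 = 3.109.
Dividing the baseline by the relative clearance: 70 / 3.109 = 23 μmol/L.

23 μmol/L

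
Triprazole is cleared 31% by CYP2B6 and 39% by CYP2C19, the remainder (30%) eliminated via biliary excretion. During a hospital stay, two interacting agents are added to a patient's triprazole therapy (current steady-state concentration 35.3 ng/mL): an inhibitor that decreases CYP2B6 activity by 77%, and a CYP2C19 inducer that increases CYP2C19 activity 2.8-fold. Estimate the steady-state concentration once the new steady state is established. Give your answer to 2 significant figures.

24 ng/mL

CYP2B6: 0.31 × 0.23 = 0.0713
CYP2C19: 0.39 × 2.8 = 1.092
Other: 0.3 (unchanged)
New clearance relative to baseline: 0.0713 + 1.092 + 0.3 = 1.4633.
Dividing the baseline by the relative clearance: 35.3 / 1.4633 = 24 ng/mL.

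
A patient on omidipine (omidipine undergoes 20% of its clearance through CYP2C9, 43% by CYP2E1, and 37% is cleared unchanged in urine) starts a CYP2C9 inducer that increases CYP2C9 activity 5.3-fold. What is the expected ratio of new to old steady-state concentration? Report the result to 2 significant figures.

0.54

The CYP2C9 pathway (20% of clearance) rises to 5.3× activity: 0.2 × 5.3 = 1.06.
CYP2E1 (43%) and the residual 37% are unaffected.
New clearance relative to baseline: 1.06 + 0.43 + 0.37 = 1.86.
Steady-state concentration ratio = CL_old/CL_new = 1 / 1.86 = 0.54.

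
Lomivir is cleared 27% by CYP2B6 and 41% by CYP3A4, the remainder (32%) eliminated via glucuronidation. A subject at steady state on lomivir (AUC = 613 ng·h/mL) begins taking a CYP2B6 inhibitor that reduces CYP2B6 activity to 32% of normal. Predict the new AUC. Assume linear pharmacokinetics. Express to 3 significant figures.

CYP2B6: 0.27 × 0.32 = 0.0864
CYP3A4: 0.41 (unchanged)
Other: 0.32 (unchanged)
New clearance relative to baseline: 0.0864 + 0.41 + 0.32 = 0.8164.
New AUC = baseline ÷ relative clearance = 613 / 0.8164 = 751 ng·h/mL.

751 ng·h/mL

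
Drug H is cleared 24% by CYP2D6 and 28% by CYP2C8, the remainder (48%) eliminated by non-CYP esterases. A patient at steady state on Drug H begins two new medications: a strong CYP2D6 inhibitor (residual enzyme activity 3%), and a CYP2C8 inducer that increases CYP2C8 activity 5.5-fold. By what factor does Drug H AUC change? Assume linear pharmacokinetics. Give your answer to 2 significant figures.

The CYP2D6 pathway (24% of clearance) falls to 0.03× activity: 0.24 × 0.03 = 0.0072.
The CYP2C8 pathway (28% of clearance) rises to 5.5× activity: 0.28 × 5.5 = 1.54.
The remaining 48% of clearance is unaffected.
CL_new/CL_old = 0.0072 + 1.54 + 0.48 = 2.0272.
AUC ∝ 1/CL: fold-change = 1 / 2.0272 = 0.49.

0.49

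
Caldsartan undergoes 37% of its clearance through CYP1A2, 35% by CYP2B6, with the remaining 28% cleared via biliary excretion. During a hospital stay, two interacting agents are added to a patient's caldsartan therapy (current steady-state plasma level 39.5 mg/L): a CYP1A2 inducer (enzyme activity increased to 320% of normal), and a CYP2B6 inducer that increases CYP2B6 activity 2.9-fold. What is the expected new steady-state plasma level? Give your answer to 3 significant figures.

15.9 mg/L

CYP1A2: 0.37 × 3.2 = 1.184
CYP2B6: 0.35 × 2.9 = 1.015
Other: 0.28 (unchanged)
New clearance relative to baseline: 1.184 + 1.015 + 0.28 = 2.479.
New steady-state plasma level = 39.5 / 2.479 = 15.9 mg/L (concentration scales inversely with clearance).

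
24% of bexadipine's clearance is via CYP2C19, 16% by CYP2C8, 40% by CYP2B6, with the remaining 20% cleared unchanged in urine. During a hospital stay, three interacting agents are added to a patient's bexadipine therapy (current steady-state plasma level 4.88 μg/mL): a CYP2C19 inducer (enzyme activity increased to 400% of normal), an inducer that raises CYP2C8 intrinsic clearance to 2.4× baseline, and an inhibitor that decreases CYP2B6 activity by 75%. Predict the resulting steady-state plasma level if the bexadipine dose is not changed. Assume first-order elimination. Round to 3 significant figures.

CYP2C19: 0.24 × 4 = 0.96
CYP2C8: 0.16 × 2.4 = 0.384
CYP2B6: 0.4 × 0.25 = 0.1
Other: 0.2 (unchanged)
New clearance relative to baseline: 0.96 + 0.384 + 0.1 + 0.2 = 1.644.
Steady-state plasma level ∝ 1/CL: new value = 4.88 / 1.644 = 2.97 μg/mL.

2.97 μg/mL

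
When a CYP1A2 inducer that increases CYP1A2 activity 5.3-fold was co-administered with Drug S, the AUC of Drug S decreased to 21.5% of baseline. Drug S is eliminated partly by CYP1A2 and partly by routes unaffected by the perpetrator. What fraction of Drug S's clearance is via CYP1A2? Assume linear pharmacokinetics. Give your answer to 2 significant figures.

0.85

CL'/CL = 1 / 0.215 = 4.651
5.3·fm + (1 − fm) = 4.651
fm = (4.651 − 1) / (5.3 − 1) = 0.85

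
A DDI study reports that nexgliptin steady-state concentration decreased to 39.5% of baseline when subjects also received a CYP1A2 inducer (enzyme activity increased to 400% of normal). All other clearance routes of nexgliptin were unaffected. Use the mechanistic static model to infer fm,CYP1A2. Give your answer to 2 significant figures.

Write x for the fraction cleared via CYP1A2. The observed steady-state concentration change means clearance rose to 1/0.395 = 2.532 of baseline.
Only the CYP1A2 route changed, so 2.532 = x·4 + (1 − x), giving x = 0.51.

0.51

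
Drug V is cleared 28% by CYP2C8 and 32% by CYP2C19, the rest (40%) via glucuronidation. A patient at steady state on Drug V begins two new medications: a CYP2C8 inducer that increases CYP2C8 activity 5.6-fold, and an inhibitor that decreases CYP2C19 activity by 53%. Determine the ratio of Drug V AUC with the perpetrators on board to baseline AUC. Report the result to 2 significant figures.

0.47

The CYP2C8 pathway (28% of clearance) increases to 5.6× activity: 0.28 × 5.6 = 1.568.
The CYP2C19 pathway (32% of clearance) falls to 0.47× activity: 0.32 × 0.47 = 0.1504.
Non-CYP routes (40%) are unchanged.
CL_new/CL_old = 1.568 + 0.1504 + 0.4 = 2.1184.
Net AUC ratio = 1 / 2.1184 = 0.47.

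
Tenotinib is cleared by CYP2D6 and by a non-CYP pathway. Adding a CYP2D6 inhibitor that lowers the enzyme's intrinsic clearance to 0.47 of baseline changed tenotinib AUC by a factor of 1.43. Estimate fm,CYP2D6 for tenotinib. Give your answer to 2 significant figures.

Call the CYP2D6 fraction fm. After the interaction, CL_new/CL_old = fm × 0.47 + (1 − fm).
AUC ratio = 1 / (new CL fraction), so new CL fraction = 1 / 1.43 = 0.6993.
fm × 0.47 + 1 − fm = 0.6993  ⇒  fm × (0.47 − 1) = −0.3007  ⇒  fm = 0.57.

0.57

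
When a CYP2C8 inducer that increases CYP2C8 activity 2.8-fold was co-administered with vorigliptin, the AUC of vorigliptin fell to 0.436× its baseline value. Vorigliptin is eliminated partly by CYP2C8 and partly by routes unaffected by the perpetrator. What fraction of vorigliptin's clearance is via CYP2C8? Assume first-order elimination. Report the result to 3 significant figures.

0.719

CL'/CL = 1 / 0.436 = 2.294
2.8·fm + (1 − fm) = 2.294
fm = (2.294 − 1) / (2.8 − 1) = 0.719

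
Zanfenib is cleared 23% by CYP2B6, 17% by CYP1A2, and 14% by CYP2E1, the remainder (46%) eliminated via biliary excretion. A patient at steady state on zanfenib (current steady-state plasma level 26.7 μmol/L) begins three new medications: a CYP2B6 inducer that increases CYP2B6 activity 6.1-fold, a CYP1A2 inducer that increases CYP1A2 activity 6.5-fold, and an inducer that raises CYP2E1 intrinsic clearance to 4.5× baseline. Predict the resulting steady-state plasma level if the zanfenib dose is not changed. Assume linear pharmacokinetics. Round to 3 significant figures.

7.42 μmol/L

The CYP2B6 pathway (23% of clearance) rises to 6.1× activity: 0.23 × 6.1 = 1.403.
The CYP1A2 pathway (17% of clearance) rises to 6.5× activity: 0.17 × 6.5 = 1.105.
The CYP2E1 pathway (14% of clearance) increases to 4.5× activity: 0.14 × 4.5 = 0.63.
The remaining 46% of clearance is unaffected.
Relative clearance = 1.403 + 1.105 + 0.63 + 0.46 = 3.598.
Steady-state plasma level ∝ 1/CL: new value = 26.7 / 3.598 = 7.42 μmol/L.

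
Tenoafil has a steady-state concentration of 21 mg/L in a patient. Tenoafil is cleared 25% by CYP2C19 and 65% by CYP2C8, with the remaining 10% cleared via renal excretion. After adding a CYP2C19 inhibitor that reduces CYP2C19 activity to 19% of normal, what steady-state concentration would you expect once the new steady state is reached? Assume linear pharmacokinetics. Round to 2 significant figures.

CYP2C19: 0.25 × 0.19 = 0.0475
CYP2C8: 0.65 (unchanged)
Other: 0.1 (unchanged)
CL_new/CL_old = 0.0475 + 0.65 + 0.1 = 0.7975.
With dosing unchanged, steady-state concentration scales as 1/CL: 21 / 0.7975 = 26 mg/L.

26 mg/L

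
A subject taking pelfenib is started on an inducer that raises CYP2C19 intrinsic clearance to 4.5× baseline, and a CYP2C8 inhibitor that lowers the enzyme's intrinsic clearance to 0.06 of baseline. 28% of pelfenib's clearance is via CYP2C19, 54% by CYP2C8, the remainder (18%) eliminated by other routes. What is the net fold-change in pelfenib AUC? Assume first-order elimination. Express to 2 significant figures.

The CYP2C19 pathway (28% of clearance) rises to 4.5× activity: 0.28 × 4.5 = 1.26.
The CYP2C8 pathway (54% of clearance) is reduced to 0.06× activity: 0.54 × 0.06 = 0.0324.
Non-CYP routes (18%) are unchanged.
New clearance relative to baseline: 1.26 + 0.0324 + 0.18 = 1.4724.
Because AUC varies inversely with clearance, the combined effect is 1 / 1.4724 = 0.68.

0.68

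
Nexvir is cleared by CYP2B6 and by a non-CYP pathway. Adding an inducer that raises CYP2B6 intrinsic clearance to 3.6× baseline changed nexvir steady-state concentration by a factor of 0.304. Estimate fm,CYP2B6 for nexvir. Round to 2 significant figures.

CL'/CL = 1 / 0.304 = 3.289
3.6·fm + (1 − fm) = 3.289
fm = (3.289 − 1) / (3.6 − 1) = 0.88

0.88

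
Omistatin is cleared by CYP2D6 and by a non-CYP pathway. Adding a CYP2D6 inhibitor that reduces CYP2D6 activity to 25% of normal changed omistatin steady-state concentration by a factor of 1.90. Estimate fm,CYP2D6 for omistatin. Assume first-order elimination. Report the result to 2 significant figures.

0.63

Write x for the fraction cleared via CYP2D6. The observed steady-state concentration change means clearance fell to 1/1.90 = 0.5263 of baseline.
Only the CYP2D6 route changed, so 0.5263 = x·0.25 + (1 − x), giving x = 0.63.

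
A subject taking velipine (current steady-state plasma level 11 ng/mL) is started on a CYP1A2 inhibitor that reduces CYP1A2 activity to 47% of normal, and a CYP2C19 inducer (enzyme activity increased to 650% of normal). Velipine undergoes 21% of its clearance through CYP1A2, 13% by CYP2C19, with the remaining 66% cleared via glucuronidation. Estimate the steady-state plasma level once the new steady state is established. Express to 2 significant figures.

CYP1A2: 0.21 × 0.47 = 0.0987
CYP2C19: 0.13 × 6.5 = 0.845
Other: 0.66 (unchanged)
Relative clearance = 0.0987 + 0.845 + 0.66 = 1.6037.
Dividing the baseline by the relative clearance: 11 / 1.6037 = 6.9 ng/mL.

6.9 ng/mL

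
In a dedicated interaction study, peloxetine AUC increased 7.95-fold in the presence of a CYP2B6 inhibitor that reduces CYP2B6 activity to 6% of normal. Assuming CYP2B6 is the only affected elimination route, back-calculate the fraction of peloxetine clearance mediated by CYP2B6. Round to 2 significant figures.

Let fm be the CYP2B6 fraction. New clearance relative to baseline = fm × 0.06 + (1 − fm).
AUC ratio = 1 / (new CL fraction), so new CL fraction = 1 / 7.95 = 0.1258.
fm × 0.06 + 1 − fm = 0.1258  ⇒  fm × (0.06 − 1) = −0.8742  ⇒  fm = 0.93.

0.93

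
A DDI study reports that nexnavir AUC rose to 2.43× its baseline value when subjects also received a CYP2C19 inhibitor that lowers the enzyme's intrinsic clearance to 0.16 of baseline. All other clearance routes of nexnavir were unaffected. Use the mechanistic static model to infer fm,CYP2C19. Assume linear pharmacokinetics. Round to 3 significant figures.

0.701

Let fm be the CYP2C19 fraction. New clearance relative to baseline = fm × 0.16 + (1 − fm).
AUC ratio = 1 / (new CL fraction), so new CL fraction = 1 / 2.43 = 0.4115.
fm × 0.16 + 1 − fm = 0.4115  ⇒  fm × (0.16 − 1) = −0.5885  ⇒  fm = 0.701.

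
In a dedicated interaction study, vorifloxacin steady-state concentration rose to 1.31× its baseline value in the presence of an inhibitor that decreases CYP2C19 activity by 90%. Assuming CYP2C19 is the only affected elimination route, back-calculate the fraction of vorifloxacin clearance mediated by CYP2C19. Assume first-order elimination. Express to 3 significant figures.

Call the CYP2C19 fraction fm. After the interaction, CL_new/CL_old = fm × 0.1 + (1 − fm).
Steady-state concentration ratio = 1 / (new CL fraction), so new CL fraction = 1 / 1.31 = 0.7634.
fm × 0.1 + 1 − fm = 0.7634  ⇒  fm × (0.1 − 1) = −0.2366  ⇒  fm = 0.263.

0.263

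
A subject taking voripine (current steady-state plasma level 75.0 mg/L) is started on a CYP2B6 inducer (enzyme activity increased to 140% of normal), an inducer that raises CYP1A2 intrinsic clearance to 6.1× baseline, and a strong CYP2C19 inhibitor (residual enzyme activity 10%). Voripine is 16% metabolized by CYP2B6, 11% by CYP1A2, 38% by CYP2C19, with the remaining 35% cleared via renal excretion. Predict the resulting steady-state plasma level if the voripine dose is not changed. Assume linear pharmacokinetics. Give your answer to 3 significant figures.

The CYP2B6 pathway (16% of clearance) increases to 1.4× activity: 0.16 × 1.4 = 0.224.
The CYP1A2 pathway (11% of clearance) increases to 6.1× activity: 0.11 × 6.1 = 0.671.
The CYP2C19 pathway (38% of clearance) drops to 0.1× activity: 0.38 × 0.1 = 0.038.
Non-CYP routes (35%) are unchanged.
Relative clearance = 0.224 + 0.671 + 0.038 + 0.35 = 1.283.
Dividing the baseline by the relative clearance: 75.0 / 1.283 = 58.5 mg/L.

58.5 mg/L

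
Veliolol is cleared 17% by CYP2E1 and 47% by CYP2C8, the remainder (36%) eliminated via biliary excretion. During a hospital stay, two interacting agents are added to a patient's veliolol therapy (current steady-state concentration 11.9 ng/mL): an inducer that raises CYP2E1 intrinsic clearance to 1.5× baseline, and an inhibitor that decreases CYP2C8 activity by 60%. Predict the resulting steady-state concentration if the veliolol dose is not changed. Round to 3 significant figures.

The CYP2E1 pathway (17% of clearance) is boosted to 1.5× activity: 0.17 × 1.5 = 0.255.
The CYP2C8 pathway (47% of clearance) is reduced to 0.4× activity: 0.47 × 0.4 = 0.188.
Non-CYP routes (36%) are unchanged.
Relative clearance = 0.255 + 0.188 + 0.36 = 0.803.
Dividing the baseline by the relative clearance: 11.9 / 0.803 = 14.8 ng/mL.

14.8 ng/mL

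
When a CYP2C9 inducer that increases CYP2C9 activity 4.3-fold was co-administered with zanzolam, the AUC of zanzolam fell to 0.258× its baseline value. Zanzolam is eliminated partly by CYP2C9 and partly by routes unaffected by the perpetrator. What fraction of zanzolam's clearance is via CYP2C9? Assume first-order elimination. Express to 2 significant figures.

Let fm be the CYP2C9 fraction. New clearance relative to baseline = fm × 4.3 + (1 − fm).
AUC ratio = 1 / (new CL fraction), so new CL fraction = 1 / 0.258 = 3.876.
fm × 4.3 + 1 − fm = 3.876  ⇒  fm × (4.3 − 1) = 2.876  ⇒  fm = 0.87.

0.87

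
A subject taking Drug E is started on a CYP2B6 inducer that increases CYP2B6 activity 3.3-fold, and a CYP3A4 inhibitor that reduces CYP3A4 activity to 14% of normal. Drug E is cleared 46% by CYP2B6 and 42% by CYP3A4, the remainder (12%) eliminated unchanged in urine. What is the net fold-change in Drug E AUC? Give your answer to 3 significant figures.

0.589

The CYP2B6 pathway (46% of clearance) is boosted to 3.3× activity: 0.46 × 3.3 = 1.518.
The CYP3A4 pathway (42% of clearance) drops to 0.14× activity: 0.42 × 0.14 = 0.0588.
Non-CYP routes (12%) are unchanged.
New clearance relative to baseline: 1.518 + 0.0588 + 0.12 = 1.6968.
AUC ∝ 1/CL: fold-change = 1 / 1.6968 = 0.589.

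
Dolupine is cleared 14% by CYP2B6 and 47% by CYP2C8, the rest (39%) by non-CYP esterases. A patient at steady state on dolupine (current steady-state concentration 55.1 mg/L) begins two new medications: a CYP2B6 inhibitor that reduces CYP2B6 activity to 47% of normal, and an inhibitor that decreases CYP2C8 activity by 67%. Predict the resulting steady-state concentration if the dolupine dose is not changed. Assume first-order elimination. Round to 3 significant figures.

CYP2B6: 0.14 × 0.47 = 0.0658
CYP2C8: 0.47 × 0.33 = 0.1551
Other: 0.39 (unchanged)
New clearance relative to baseline: 0.0658 + 0.1551 + 0.39 = 0.6109.
Dividing the baseline by the relative clearance: 55.1 / 0.6109 = 90.2 mg/L.

90.2 mg/L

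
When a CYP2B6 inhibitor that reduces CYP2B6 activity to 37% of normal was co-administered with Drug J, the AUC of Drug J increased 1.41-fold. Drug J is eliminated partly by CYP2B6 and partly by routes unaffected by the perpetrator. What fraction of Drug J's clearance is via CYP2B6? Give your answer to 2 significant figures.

Call the CYP2B6 fraction fm. After the interaction, CL_new/CL_old = fm × 0.37 + (1 − fm).
AUC ratio = 1 / (new CL fraction), so new CL fraction = 1 / 1.41 = 0.7092.
fm × 0.37 + 1 − fm = 0.7092  ⇒  fm × (0.37 − 1) = −0.2908  ⇒  fm = 0.46.

0.46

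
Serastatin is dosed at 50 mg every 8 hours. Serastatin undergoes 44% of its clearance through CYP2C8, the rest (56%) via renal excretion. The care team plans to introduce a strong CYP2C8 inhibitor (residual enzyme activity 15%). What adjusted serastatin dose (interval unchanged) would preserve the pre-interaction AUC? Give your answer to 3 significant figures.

31.3 mg

The CYP2C8 pathway (44% of clearance) drops to 0.15× activity: 0.44 × 0.15 = 0.066.
The remaining 56% of clearance is unaffected.
CL_new/CL_old = 0.066 + 0.56 = 0.626.
Exposure is unchanged when dose changes in proportion to clearance. New dose = 50 mg × 0.626 = 31.3 mg.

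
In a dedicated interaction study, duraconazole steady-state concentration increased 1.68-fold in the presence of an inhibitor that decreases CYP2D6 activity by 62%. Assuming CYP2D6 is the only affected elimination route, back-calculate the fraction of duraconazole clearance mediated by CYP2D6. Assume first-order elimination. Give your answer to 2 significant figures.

CL'/CL = 1 / 1.68 = 0.5952
0.38·fm + (1 − fm) = 0.5952
fm = (0.5952 − 1) / (0.38 − 1) = 0.65

0.65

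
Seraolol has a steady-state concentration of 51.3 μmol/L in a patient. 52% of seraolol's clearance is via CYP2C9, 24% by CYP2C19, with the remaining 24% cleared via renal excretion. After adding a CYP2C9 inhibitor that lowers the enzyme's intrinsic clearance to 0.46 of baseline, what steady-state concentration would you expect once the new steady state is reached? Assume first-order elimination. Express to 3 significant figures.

71.3 μmol/L

The CYP2C9 pathway (52% of clearance) is reduced to 0.46× activity: 0.52 × 0.46 = 0.2392.
CYP2C19 (24%) and the residual 24% are unaffected.
New clearance relative to baseline: 0.2392 + 0.24 + 0.24 = 0.7192.
With dosing unchanged, steady-state concentration scales as 1/CL: 51.3 / 0.7192 = 71.3 μmol/L.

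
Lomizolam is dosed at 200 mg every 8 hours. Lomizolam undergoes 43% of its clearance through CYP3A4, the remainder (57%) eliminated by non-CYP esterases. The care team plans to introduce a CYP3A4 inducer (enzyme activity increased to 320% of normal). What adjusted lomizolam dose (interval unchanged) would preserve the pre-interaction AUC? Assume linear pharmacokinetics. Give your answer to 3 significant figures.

CYP3A4: 0.43 × 3.2 = 1.376
Other: 0.57 (unchanged)
Relative clearance = 1.376 + 0.57 = 1.946.
To maintain the same steady-state level, dose must scale with clearance: new dose = 200 × 1.946 = 389 mg.

389 mg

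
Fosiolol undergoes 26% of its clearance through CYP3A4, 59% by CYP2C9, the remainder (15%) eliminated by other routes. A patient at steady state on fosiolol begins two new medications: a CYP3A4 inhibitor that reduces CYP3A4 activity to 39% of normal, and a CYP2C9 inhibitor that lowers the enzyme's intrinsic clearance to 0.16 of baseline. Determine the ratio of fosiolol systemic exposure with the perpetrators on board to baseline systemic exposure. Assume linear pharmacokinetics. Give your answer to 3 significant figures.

2.89

CYP3A4: 0.26 × 0.39 = 0.1014
CYP2C9: 0.59 × 0.16 = 0.0944
Other: 0.15 (unchanged)
CL_new/CL_old = 0.1014 + 0.0944 + 0.15 = 0.3458.
Net systemic exposure ratio = 1 / 0.3458 = 2.89.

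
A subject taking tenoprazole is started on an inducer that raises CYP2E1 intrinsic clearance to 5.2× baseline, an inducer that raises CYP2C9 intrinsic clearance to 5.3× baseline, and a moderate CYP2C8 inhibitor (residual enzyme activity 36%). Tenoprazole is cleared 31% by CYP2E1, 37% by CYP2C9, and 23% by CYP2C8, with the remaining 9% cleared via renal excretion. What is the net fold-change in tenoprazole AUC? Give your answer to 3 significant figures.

The CYP2E1 pathway (31% of clearance) is boosted to 5.2× activity: 0.31 × 5.2 = 1.612.
The CYP2C9 pathway (37% of clearance) increases to 5.3× activity: 0.37 × 5.3 = 1.961.
The CYP2C8 pathway (23% of clearance) is reduced to 0.36× activity: 0.23 × 0.36 = 0.0828.
The remaining 9% of clearance is unaffected.
Relative clearance = 1.612 + 1.961 + 0.0828 + 0.09 = 3.7458.
Net AUC ratio = 1 / 3.7458 = 0.267.

0.267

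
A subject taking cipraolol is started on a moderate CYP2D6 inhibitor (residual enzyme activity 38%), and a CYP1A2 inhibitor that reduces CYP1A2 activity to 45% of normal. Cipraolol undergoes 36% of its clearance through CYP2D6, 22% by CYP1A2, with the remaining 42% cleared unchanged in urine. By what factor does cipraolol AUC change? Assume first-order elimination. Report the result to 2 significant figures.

1.5

CYP2D6: 0.36 × 0.38 = 0.1368
CYP1A2: 0.22 × 0.45 = 0.099
Other: 0.42 (unchanged)
New clearance relative to baseline: 0.1368 + 0.099 + 0.42 = 0.6558.
Because AUC varies inversely with clearance, the combined effect is 1 / 0.6558 = 1.5.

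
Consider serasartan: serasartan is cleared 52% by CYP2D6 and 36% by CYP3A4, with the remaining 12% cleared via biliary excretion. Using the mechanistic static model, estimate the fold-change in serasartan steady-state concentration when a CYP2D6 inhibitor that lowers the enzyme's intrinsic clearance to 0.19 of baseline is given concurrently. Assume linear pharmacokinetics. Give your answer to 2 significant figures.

1.7

The CYP2D6 pathway (52% of clearance) is reduced to 0.19× activity: 0.52 × 0.19 = 0.0988.
CYP3A4 (36%) and the residual 12% are unaffected.
CL_new/CL_old = 0.0988 + 0.36 + 0.12 = 0.5788.
Steady-state concentration is inversely proportional to clearance, so the fold-change is 1 / 0.5788 = 1.7.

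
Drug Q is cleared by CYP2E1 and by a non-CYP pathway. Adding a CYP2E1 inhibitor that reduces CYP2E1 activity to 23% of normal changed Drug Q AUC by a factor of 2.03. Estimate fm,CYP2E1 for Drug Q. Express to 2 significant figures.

Let x = fm,CYP2E1. Because AUC ∝ 1/CL, relative clearance fell to 1/2.03 = 0.4926.
Setting x·0.23 + (1 − x) = 0.4926 and solving: x = (0.4926 − 1)/(0.23 − 1) = 0.66.

0.66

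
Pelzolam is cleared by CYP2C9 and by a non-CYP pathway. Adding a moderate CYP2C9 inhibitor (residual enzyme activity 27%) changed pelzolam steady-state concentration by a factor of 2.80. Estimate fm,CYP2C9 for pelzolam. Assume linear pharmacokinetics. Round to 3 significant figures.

0.881

Call the CYP2C9 fraction fm. After the interaction, CL_new/CL_old = fm × 0.27 + (1 − fm).
Steady-state concentration ratio = 1 / (new CL fraction), so new CL fraction = 1 / 2.80 = 0.3571.
fm × 0.27 + 1 − fm = 0.3571  ⇒  fm × (0.27 − 1) = −0.6429  ⇒  fm = 0.881.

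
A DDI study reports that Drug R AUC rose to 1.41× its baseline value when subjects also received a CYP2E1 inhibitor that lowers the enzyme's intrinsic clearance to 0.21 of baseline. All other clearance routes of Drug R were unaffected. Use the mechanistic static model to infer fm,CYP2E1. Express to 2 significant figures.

CL'/CL = 1 / 1.41 = 0.7092
0.21·fm + (1 − fm) = 0.7092
fm = (0.7092 − 1) / (0.21 − 1) = 0.37

0.37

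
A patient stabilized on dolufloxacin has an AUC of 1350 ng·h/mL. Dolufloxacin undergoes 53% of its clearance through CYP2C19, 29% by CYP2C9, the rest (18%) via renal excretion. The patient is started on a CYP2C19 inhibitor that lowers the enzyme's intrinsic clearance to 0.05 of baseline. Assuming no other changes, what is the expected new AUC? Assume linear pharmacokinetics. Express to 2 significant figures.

The CYP2C19 pathway (53% of clearance) drops to 0.05× activity: 0.53 × 0.05 = 0.0265.
CYP2C9 (29%) and the residual 18% are unaffected.
CL_new/CL_old = 0.0265 + 0.29 + 0.18 = 0.4965.
With dosing unchanged, AUC scales as 1/CL: 1350 / 0.4965 = 2.7 × 10³ ng·h/mL.

2.7 × 10³ ng·h/mL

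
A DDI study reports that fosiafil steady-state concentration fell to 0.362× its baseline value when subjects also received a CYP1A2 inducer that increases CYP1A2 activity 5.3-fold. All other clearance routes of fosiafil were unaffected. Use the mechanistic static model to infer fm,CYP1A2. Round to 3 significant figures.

0.410

CL'/CL = 1 / 0.362 = 2.762
5.3·fm + (1 − fm) = 2.762
fm = (2.762 − 1) / (5.3 − 1) = 0.410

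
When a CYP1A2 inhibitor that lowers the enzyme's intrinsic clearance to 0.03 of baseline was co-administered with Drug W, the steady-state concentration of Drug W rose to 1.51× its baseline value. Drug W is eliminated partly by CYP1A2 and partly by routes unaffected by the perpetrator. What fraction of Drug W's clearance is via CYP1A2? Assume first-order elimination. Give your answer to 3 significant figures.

0.348

Let fm be the CYP1A2 fraction. New clearance relative to baseline = fm × 0.03 + (1 − fm).
Steady-state concentration ratio = 1 / (new CL fraction), so new CL fraction = 1 / 1.51 = 0.6623.
fm × 0.03 + 1 − fm = 0.6623  ⇒  fm × (0.03 − 1) = −0.3377  ⇒  fm = 0.348.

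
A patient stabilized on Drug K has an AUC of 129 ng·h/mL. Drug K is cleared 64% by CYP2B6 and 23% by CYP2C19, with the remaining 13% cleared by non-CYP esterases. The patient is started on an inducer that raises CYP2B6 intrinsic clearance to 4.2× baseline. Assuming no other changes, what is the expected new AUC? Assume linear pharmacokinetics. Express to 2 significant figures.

CYP2B6: 0.64 × 4.2 = 2.688
CYP2C19: 0.23 (unchanged)
Other: 0.13 (unchanged)
Relative clearance = 2.688 + 0.23 + 0.13 = 3.048.
New AUC = baseline ÷ relative clearance = 129 / 3.048 = 42 ng·h/mL.

42 ng·h/mL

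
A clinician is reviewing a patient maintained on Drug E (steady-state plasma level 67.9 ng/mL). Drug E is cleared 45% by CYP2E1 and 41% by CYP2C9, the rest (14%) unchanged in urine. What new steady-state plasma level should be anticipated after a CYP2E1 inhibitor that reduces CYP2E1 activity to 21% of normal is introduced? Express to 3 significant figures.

The CYP2E1 pathway (45% of clearance) falls to 0.21× activity: 0.45 × 0.21 = 0.0945.
CYP2C9 (41%) and the residual 14% are unaffected.
Relative clearance = 0.0945 + 0.41 + 0.14 = 0.6445.
New steady-state plasma level = baseline ÷ relative clearance = 67.9 / 0.6445 = 105 ng/mL.

105 ng/mL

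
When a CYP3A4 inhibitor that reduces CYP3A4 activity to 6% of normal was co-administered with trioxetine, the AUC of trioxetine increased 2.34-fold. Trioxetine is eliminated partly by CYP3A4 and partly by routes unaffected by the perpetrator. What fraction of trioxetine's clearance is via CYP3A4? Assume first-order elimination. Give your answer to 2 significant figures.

Call the CYP3A4 fraction fm. After the interaction, CL_new/CL_old = fm × 0.06 + (1 − fm).
AUC ratio = 1 / (new CL fraction), so new CL fraction = 1 / 2.34 = 0.4274.
fm × 0.06 + 1 − fm = 0.4274  ⇒  fm × (0.06 − 1) = −0.5726  ⇒  fm = 0.61.

0.61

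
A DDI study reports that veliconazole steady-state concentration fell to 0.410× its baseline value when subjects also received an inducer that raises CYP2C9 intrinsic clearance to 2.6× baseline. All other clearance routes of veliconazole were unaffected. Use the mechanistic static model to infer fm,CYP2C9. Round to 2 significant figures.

0.90

Write x for the fraction cleared via CYP2C9. The observed steady-state concentration change means clearance rose to 1/0.410 = 2.439 of baseline.
Only the CYP2C9 route changed, so 2.439 = x·2.6 + (1 − x), giving x = 0.90.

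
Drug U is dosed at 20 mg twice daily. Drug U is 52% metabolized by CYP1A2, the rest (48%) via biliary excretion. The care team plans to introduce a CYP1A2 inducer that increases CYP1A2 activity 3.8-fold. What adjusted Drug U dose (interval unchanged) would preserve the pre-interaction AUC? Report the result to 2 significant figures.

The CYP1A2 pathway (52% of clearance) increases to 3.8× activity: 0.52 × 3.8 = 1.976.
The remaining 48% of clearance is unaffected.
New clearance relative to baseline: 1.976 + 0.48 = 2.456.
To maintain the same steady-state level, dose must scale with clearance: new dose = 20 × 2.456 = 49 mg.

49 mg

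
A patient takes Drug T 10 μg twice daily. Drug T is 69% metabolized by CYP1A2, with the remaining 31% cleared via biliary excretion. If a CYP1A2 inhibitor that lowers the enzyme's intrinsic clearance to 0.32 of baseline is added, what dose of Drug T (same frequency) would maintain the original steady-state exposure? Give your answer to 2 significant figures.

The CYP1A2 pathway (69% of clearance) falls to 0.32× activity: 0.69 × 0.32 = 0.2208.
Non-CYP routes (31%) are unchanged.
CL_new/CL_old = 0.2208 + 0.31 = 0.5308.
Exposure is unchanged when dose changes in proportion to clearance. New dose = 10 μg × 0.5308 = 5.3 μg.

5.3 μg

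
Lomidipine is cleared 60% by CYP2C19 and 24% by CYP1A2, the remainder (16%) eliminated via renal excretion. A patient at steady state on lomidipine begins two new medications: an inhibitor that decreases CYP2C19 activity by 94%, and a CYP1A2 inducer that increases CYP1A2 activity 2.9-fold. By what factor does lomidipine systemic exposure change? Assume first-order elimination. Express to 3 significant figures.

1.12

The CYP2C19 pathway (60% of clearance) is reduced to 0.06× activity: 0.6 × 0.06 = 0.036.
The CYP1A2 pathway (24% of clearance) rises to 2.9× activity: 0.24 × 2.9 = 0.696.
The remaining 16% of clearance is unaffected.
New clearance relative to baseline: 0.036 + 0.696 + 0.16 = 0.892.
Systemic exposure ∝ 1/CL: fold-change = 1 / 0.892 = 1.12.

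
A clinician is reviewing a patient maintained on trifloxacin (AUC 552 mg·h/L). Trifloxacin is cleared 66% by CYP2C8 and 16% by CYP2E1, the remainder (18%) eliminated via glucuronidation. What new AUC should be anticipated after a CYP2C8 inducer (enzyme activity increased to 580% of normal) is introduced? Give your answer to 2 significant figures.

CYP2C8: 0.66 × 5.8 = 3.828
CYP2E1: 0.16 (unchanged)
Other: 0.18 (unchanged)
New clearance relative to baseline: 3.828 + 0.16 + 0.18 = 4.168.
With dosing unchanged, AUC scales as 1/CL: 552 / 4.168 = 1.3 × 10² mg·h/L.

1.3 × 10² mg·h/L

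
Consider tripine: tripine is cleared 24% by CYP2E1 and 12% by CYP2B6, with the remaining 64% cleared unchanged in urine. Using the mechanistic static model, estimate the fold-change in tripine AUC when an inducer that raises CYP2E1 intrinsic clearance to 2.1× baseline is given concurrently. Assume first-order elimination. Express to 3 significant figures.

The CYP2E1 pathway (24% of clearance) increases to 2.1× activity: 0.24 × 2.1 = 0.504.
CYP2B6 (12%) and the residual 64% are unaffected.
Relative clearance = 0.504 + 0.12 + 0.64 = 1.264.
AUC is inversely proportional to clearance, so the fold-change is 1 / 1.264 = 0.791.

0.791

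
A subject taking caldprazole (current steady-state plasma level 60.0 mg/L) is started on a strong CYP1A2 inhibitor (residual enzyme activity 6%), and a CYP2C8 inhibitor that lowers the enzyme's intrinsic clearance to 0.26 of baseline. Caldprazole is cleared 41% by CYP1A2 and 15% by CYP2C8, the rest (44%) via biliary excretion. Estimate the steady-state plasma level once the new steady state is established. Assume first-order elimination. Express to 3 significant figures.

119 mg/L

The CYP1A2 pathway (41% of clearance) drops to 0.06× activity: 0.41 × 0.06 = 0.0246.
The CYP2C8 pathway (15% of clearance) falls to 0.26× activity: 0.15 × 0.26 = 0.039.
The remaining 44% of clearance is unaffected.
Relative clearance = 0.0246 + 0.039 + 0.44 = 0.5036.
Steady-state plasma level ∝ 1/CL: new value = 60.0 / 0.5036 = 119 mg/L.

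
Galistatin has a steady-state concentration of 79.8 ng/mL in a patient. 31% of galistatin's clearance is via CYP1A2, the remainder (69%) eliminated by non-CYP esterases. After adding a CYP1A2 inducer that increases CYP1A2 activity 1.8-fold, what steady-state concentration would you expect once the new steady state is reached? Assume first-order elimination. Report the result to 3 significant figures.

The CYP1A2 pathway (31% of clearance) increases to 1.8× activity: 0.31 × 1.8 = 0.558.
Non-CYP routes (69%) are unchanged.
New clearance relative to baseline: 0.558 + 0.69 = 1.248.
Steady-state concentration ∝ 1/CL, so new value = 79.8 / 1.248 = 63.9 ng/mL.

63.9 ng/mL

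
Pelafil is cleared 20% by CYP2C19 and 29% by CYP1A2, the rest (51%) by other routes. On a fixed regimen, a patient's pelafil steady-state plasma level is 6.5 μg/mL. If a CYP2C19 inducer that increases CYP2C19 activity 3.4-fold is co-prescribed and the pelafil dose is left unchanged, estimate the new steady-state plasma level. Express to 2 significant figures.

4.4 μg/mL

The CYP2C19 pathway (20% of clearance) rises to 3.4× activity: 0.2 × 3.4 = 0.68.
CYP1A2 (29%) and the residual 51% are unaffected.
New clearance relative to baseline: 0.68 + 0.29 + 0.51 = 1.48.
New steady-state plasma level = baseline ÷ relative clearance = 6.5 / 1.48 = 4.4 μg/mL.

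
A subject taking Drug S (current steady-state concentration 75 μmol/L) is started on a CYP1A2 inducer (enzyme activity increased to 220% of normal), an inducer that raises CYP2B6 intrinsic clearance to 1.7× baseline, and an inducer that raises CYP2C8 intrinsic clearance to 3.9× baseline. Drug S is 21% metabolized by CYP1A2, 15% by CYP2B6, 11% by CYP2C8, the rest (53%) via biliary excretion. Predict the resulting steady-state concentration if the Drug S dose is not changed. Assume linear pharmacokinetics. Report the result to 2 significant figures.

45 μmol/L

CYP1A2: 0.21 × 2.2 = 0.462
CYP2B6: 0.15 × 1.7 = 0.255
CYP2C8: 0.11 × 3.9 = 0.429
Other: 0.53 (unchanged)
CL_new/CL_old = 0.462 + 0.255 + 0.429 + 0.53 = 1.676.
New steady-state concentration = 75 / 1.676 = 45 μmol/L (concentration scales inversely with clearance).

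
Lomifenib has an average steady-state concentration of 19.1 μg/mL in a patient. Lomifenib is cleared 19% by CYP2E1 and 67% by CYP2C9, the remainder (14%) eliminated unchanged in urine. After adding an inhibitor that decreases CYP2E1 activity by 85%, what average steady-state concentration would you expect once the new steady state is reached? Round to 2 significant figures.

CYP2E1: 0.19 × 0.15 = 0.0285
CYP2C9: 0.67 (unchanged)
Other: 0.14 (unchanged)
CL_new/CL_old = 0.0285 + 0.67 + 0.14 = 0.8385.
New average steady-state concentration = baseline ÷ relative clearance = 19.1 / 0.8385 = 23 μg/mL.

23 μg/mL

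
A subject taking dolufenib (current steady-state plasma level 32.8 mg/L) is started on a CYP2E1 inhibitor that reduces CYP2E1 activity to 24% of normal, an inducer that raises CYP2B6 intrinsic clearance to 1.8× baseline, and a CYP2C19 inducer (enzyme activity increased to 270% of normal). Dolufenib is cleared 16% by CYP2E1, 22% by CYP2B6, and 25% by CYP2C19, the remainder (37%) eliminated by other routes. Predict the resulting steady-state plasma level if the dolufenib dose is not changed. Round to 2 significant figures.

22 mg/L

CYP2E1: 0.16 × 0.24 = 0.0384
CYP2B6: 0.22 × 1.8 = 0.396
CYP2C19: 0.25 × 2.7 = 0.675
Other: 0.37 (unchanged)
New clearance relative to baseline: 0.0384 + 0.396 + 0.675 + 0.37 = 1.4794.
New steady-state plasma level = 32.8 / 1.4794 = 22 mg/L (concentration scales inversely with clearance).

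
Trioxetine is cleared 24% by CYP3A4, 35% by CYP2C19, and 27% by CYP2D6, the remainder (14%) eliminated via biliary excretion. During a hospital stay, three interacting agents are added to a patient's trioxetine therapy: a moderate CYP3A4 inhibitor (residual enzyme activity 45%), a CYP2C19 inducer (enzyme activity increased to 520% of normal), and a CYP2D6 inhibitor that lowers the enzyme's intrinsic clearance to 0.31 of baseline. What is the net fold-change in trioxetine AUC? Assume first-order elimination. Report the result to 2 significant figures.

The CYP3A4 pathway (24% of clearance) falls to 0.45× activity: 0.24 × 0.45 = 0.108.
The CYP2C19 pathway (35% of clearance) is boosted to 5.2× activity: 0.35 × 5.2 = 1.82.
The CYP2D6 pathway (27% of clearance) drops to 0.31× activity: 0.27 × 0.31 = 0.0837.
Non-CYP routes (14%) are unchanged.
Relative clearance = 0.108 + 1.82 + 0.0837 + 0.14 = 2.1517.
Net AUC ratio = 1 / 2.1517 = 0.46.

0.46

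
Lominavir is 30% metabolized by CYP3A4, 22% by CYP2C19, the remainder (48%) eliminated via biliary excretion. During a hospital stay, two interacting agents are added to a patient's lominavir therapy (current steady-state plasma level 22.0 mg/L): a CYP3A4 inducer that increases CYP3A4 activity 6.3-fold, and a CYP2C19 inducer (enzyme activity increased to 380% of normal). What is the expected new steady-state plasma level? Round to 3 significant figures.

The CYP3A4 pathway (30% of clearance) rises to 6.3× activity: 0.3 × 6.3 = 1.89.
The CYP2C19 pathway (22% of clearance) rises to 3.8× activity: 0.22 × 3.8 = 0.836.
Non-CYP routes (48%) are unchanged.
CL_new/CL_old = 1.89 + 0.836 + 0.48 = 3.206.
New steady-state plasma level = 22.0 / 3.206 = 6.86 mg/L (concentration scales inversely with clearance).

6.86 mg/L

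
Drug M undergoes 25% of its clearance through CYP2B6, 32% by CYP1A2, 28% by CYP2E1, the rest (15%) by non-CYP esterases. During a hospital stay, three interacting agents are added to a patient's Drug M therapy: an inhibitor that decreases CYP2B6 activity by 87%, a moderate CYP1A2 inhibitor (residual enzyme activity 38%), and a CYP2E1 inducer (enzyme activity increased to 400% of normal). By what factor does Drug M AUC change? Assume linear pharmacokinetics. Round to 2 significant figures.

The CYP2B6 pathway (25% of clearance) drops to 0.13× activity: 0.25 × 0.13 = 0.0325.
The CYP1A2 pathway (32% of clearance) is reduced to 0.38× activity: 0.32 × 0.38 = 0.1216.
The CYP2E1 pathway (28% of clearance) is boosted to 4× activity: 0.28 × 4 = 1.12.
Non-CYP routes (15%) are unchanged.
New clearance relative to baseline: 0.0325 + 0.1216 + 1.12 + 0.15 = 1.4241.
AUC ∝ 1/CL: fold-change = 1 / 1.4241 = 0.70.

0.70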